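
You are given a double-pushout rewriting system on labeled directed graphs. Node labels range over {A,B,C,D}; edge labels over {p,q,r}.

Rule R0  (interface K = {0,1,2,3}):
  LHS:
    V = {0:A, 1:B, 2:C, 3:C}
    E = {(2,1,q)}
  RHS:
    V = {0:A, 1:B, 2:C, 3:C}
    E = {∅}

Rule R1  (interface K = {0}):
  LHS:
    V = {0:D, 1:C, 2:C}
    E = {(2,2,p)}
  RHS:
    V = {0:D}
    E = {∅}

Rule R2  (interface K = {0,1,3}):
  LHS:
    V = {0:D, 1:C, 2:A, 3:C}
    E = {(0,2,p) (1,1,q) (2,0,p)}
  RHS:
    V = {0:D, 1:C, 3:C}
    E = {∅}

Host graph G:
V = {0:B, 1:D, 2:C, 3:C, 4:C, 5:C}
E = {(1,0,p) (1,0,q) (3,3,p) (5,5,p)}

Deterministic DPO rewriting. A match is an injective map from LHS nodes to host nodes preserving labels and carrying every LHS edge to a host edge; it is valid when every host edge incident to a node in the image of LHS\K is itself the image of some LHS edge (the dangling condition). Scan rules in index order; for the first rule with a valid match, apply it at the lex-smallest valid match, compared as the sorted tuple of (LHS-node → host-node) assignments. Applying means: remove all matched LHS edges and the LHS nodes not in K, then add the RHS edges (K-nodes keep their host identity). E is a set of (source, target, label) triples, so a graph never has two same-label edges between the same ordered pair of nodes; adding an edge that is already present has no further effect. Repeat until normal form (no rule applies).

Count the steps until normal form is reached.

Answer: 2

Derivation:
start.  V:6 E:4  edges: 1-p->0 1-q->0 3-p->3 5-p->5
1. fire R1 via {0↦1, 1↦2, 2↦3}  →  V:4 E:3  edges: 1-p->0 1-q->0 5-p->5
2. fire R1 via {0↦1, 1↦4, 2↦5}  →  V:2 E:2  edges: 1-p->0 1-q->0
halt: no rule applies after step 2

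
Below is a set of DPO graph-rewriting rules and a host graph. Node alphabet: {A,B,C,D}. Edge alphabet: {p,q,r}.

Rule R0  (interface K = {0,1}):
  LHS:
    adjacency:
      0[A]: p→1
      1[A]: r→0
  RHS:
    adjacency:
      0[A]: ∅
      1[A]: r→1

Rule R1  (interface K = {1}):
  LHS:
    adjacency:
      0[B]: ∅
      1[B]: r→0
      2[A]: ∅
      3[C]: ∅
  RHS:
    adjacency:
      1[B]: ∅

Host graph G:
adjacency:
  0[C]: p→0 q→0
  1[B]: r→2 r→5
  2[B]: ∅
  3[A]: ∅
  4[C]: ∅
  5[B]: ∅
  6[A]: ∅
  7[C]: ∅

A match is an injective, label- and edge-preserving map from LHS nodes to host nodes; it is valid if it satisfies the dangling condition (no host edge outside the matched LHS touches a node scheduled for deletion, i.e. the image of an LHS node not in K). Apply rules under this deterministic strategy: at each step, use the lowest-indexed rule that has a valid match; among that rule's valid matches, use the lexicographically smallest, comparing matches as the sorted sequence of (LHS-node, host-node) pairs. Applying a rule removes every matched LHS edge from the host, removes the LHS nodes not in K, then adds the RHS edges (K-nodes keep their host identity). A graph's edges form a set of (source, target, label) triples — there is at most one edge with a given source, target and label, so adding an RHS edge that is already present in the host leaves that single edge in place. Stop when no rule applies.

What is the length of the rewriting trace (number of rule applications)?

initial: |V|=8 |E|=4  E = 0-p->0 0-q->0 1-r->2 1-r->5
step 1: apply R1 at {0↦2, 1↦1, 2↦3, 3↦4}  → |V|=5 |E|=3  E = 0-p->0 0-q->0 1-r->5
step 2: apply R1 at {0↦5, 1↦1, 2↦6, 3↦7}  → |V|=2 |E|=2  E = 0-p->0 0-q->0
halt: no rule applies after step 2

Answer: 2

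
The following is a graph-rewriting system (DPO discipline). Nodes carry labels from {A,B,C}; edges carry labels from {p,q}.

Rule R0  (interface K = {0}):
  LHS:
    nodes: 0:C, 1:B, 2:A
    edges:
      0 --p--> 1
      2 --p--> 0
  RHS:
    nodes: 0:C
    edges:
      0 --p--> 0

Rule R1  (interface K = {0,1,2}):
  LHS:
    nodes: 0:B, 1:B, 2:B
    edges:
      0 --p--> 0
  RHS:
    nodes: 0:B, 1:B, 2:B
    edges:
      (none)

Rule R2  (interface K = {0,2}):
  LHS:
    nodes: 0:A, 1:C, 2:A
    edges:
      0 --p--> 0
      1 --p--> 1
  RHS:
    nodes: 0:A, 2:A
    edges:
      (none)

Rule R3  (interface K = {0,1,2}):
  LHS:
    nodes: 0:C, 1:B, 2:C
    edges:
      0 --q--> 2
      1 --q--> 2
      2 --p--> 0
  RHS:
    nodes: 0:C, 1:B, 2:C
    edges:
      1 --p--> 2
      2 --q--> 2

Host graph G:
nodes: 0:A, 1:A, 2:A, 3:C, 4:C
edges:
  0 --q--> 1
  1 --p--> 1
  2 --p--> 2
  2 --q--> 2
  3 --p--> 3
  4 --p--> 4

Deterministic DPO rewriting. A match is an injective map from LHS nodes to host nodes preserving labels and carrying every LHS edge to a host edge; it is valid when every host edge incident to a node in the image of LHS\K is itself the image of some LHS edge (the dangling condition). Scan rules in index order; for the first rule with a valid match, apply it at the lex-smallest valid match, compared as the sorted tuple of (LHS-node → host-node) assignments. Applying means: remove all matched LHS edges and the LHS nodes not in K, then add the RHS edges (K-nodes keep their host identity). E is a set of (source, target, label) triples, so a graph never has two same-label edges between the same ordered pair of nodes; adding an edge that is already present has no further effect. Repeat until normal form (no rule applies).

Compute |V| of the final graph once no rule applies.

Answer: 3

Rewrite trace:
start.  V:5 E:6  edges: 0-q->1 1-p->1 2-p->2 2-q->2 3-p->3 4-p->4
1. fire R2 via {0↦1, 1↦3, 2↦0}  →  V:4 E:4  edges: 0-q->1 2-p->2 2-q->2 4-p->4
2. fire R2 via {0↦2, 1↦4, 2↦0}  →  V:3 E:2  edges: 0-q->1 2-q->2
normal form: no rule applies after step 2
NF nodes: {0:A, 1:A, 2:A}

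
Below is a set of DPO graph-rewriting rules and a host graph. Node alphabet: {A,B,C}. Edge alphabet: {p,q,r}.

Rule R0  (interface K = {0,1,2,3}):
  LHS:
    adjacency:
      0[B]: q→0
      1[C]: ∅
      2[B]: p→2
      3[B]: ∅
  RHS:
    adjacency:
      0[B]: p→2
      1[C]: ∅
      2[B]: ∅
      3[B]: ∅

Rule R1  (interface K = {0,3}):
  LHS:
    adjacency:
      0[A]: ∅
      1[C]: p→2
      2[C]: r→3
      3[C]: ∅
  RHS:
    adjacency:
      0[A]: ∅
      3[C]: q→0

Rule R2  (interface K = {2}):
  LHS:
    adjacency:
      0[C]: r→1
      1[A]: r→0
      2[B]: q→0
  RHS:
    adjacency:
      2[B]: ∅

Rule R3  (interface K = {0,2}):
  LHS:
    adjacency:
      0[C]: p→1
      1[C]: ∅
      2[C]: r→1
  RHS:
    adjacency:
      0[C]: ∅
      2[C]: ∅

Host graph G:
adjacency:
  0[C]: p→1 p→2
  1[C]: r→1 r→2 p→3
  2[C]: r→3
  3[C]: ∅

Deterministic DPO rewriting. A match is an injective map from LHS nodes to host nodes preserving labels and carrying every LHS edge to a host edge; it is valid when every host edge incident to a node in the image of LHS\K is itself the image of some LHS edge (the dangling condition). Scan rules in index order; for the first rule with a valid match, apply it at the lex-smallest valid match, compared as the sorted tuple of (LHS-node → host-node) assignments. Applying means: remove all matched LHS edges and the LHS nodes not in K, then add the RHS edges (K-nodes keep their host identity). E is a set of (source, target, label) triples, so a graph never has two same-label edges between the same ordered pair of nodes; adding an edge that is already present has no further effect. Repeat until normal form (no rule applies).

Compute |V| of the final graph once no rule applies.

Answer: 2

Steps:
start.  V:4 E:6  edges: 0-p->1 0-p->2 1-r->1 1-r->2 1-p->3 2-r->3
1. fire R3 via {0↦1, 1↦3, 2↦2}  →  V:3 E:4  edges: 0-p->1 0-p->2 1-r->1 1-r->2
2. fire R3 via {0↦0, 1↦2, 2↦1}  →  V:2 E:2  edges: 0-p->1 1-r->1
final graph: no rule applies after step 2
NF nodes: {0:C, 1:C}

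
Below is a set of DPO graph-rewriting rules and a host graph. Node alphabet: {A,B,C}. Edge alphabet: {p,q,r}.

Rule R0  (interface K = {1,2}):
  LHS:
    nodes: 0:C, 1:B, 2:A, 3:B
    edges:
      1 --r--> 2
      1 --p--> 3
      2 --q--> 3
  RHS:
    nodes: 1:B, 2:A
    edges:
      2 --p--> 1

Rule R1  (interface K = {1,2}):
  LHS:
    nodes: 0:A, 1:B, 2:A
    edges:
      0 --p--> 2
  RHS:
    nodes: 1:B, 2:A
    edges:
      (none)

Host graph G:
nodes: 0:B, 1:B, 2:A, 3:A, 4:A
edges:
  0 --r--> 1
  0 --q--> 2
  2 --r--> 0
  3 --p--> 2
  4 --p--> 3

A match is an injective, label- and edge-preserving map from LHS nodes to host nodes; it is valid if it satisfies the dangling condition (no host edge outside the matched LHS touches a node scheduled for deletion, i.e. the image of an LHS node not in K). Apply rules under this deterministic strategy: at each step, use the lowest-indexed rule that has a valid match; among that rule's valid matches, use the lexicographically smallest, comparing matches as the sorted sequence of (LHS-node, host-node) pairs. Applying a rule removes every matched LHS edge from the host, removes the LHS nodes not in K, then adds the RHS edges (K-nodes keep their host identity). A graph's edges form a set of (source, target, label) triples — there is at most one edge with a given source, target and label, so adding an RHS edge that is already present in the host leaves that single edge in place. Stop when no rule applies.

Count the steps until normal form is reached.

Answer: 2

Rewrite trace:
initial: |V|=5 |E|=5  E = 0-r->1 0-q->2 2-r->0 3-p->2 4-p->3
step 1: apply R1 at {0↦4, 1↦0, 2↦3}  → |V|=4 |E|=4  E = 0-r->1 0-q->2 2-r->0 3-p->2
step 2: apply R1 at {0↦3, 1↦0, 2↦2}  → |V|=3 |E|=3  E = 0-r->1 0-q->2 2-r->0
normal form: no rule applies after step 2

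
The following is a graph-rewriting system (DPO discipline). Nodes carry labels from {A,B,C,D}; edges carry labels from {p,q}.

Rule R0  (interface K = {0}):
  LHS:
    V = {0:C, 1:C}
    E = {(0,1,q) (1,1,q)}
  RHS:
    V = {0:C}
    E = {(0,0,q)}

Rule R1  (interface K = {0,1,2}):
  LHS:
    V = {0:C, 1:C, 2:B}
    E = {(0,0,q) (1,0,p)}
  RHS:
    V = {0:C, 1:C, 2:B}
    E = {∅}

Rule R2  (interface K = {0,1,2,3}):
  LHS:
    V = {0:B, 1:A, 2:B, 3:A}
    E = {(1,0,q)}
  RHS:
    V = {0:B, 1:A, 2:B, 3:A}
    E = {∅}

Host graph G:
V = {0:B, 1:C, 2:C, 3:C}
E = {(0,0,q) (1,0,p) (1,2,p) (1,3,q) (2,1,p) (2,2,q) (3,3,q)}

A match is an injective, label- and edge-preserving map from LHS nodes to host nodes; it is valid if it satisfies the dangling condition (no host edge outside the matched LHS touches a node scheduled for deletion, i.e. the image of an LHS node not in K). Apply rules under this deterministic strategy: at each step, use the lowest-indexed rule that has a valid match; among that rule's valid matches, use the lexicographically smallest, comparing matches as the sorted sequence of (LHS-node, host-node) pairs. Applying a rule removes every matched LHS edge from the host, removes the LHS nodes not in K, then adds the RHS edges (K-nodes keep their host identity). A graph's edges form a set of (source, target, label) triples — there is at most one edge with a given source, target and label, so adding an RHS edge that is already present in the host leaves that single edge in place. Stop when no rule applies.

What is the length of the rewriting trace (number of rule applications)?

start.  V:4 E:7  edges: 0-q->0 1-p->0 1-p->2 1-q->3 2-p->1 2-q->2 3-q->3
1. fire R0 via {0↦1, 1↦3}  →  V:3 E:6  edges: 0-q->0 1-p->0 1-q->1 1-p->2 2-p->1 2-q->2
2. fire R1 via {0↦1, 1↦2, 2↦0}  →  V:3 E:4  edges: 0-q->0 1-p->0 1-p->2 2-q->2
3. fire R1 via {0↦2, 1↦1, 2↦0}  →  V:3 E:2  edges: 0-q->0 1-p->0
halt: no rule applies after step 3

Answer: 3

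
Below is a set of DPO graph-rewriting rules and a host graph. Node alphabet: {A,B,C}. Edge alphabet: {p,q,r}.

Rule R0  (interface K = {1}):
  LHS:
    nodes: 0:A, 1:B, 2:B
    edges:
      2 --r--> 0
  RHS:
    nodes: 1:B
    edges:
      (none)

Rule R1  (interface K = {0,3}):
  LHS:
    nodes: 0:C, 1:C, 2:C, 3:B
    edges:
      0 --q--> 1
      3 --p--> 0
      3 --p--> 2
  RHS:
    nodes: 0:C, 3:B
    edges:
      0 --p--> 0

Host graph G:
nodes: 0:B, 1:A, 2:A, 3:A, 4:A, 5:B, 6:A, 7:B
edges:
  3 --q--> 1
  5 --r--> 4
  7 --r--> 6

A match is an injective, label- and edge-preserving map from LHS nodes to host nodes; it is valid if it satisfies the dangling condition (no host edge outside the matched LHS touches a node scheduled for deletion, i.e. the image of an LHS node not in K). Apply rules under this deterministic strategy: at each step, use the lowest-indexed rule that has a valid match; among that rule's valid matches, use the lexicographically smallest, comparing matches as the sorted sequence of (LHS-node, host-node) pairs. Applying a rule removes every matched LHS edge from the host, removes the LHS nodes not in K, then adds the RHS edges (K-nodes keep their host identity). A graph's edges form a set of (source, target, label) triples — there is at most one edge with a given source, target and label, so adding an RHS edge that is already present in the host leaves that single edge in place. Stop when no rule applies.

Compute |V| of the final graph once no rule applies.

Answer: 4

Derivation:
[0] host  ⇒  8 nodes, 3 edges  {3-q->1 5-r->4 7-r->6}
[1] R0 @ {0↦4, 1↦0, 2↦5}  ⇒  6 nodes, 2 edges  {3-q->1 7-r->6}
[2] R0 @ {0↦6, 1↦0, 2↦7}  ⇒  4 nodes, 1 edges  {3-q->1}
final graph: no rule applies after step 2
NF nodes: {0:B, 1:A, 2:A, 3:A}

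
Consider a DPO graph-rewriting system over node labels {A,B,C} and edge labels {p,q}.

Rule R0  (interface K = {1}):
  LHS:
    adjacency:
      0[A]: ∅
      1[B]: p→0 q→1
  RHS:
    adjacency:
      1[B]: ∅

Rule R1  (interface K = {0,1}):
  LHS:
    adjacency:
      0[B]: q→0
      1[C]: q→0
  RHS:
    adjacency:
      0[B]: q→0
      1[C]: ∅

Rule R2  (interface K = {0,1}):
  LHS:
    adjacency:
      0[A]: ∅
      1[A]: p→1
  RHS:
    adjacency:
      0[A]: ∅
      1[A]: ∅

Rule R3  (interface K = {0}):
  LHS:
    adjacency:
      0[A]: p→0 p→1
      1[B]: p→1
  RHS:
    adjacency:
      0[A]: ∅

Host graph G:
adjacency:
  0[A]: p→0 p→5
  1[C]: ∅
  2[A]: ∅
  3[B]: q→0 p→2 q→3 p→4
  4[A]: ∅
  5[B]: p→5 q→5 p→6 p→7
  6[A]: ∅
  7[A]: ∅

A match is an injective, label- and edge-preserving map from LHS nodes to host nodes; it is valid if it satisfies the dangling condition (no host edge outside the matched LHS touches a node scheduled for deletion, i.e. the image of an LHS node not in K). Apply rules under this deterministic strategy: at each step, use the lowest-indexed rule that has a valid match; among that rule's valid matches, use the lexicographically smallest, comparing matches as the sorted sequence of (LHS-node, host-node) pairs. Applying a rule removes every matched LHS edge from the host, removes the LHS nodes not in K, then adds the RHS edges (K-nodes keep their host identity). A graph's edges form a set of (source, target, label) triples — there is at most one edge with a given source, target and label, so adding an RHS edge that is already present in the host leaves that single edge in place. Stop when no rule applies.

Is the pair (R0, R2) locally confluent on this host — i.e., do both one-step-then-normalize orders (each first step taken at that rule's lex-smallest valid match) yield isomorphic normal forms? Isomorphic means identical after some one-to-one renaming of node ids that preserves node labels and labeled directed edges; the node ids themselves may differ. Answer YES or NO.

Answer: YES

Rewrite trace:
branch R0-first: apply at {0↦2, 1↦3} → |E|=8, then 2 more step(s) → NF |V|=6 |E|=5 V={0:A, 1:C, 3:B, 4:A, 5:B, 7:A} E=0-p->5 3-q->0 3-p->4 5-p->5 5-p->7
branch R2-first: apply at {0↦2, 1↦0} → |E|=9, then 2 more step(s) → NF |V|=6 |E|=5 V={0:A, 1:C, 3:B, 4:A, 5:B, 7:A} E=0-p->5 3-q->0 3-p->4 5-p->5 5-p->7
graphs isomorphic (equal up to label-preserving node renaming)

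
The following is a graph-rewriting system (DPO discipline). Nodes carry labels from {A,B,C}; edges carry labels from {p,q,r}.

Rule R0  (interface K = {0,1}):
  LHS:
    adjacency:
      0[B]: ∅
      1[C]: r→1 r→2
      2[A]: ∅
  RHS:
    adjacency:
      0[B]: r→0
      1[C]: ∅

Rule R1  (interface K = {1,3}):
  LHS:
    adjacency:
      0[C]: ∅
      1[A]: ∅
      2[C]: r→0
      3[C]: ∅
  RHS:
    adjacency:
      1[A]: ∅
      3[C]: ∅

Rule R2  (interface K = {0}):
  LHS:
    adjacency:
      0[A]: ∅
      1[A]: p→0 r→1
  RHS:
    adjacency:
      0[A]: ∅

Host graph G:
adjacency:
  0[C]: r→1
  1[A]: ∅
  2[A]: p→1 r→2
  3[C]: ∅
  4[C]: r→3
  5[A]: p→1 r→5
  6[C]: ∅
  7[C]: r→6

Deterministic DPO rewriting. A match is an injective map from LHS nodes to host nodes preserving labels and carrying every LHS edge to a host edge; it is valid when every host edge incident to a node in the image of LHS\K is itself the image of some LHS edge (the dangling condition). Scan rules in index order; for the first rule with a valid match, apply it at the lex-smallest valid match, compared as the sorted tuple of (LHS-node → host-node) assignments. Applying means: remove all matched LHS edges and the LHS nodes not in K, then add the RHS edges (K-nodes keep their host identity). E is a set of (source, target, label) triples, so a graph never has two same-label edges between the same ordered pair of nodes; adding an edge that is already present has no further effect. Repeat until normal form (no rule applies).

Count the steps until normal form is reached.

Answer: 4

Derivation:
initial: |V|=8 |E|=7  E = 0-r->1 2-p->1 2-r->2 4-r->3 5-p->1 5-r->5 7-r->6
step 1: apply R1 at {0↦3, 1↦1, 2↦4, 3↦0}  → |V|=6 |E|=6  E = 0-r->1 2-p->1 2-r->2 5-p->1 5-r->5 7-r->6
step 2: apply R1 at {0↦6, 1↦1, 2↦7, 3↦0}  → |V|=4 |E|=5  E = 0-r->1 2-p->1 2-r->2 5-p->1 5-r->5
step 3: apply R2 at {0↦1, 1↦2}  → |V|=3 |E|=3  E = 0-r->1 5-p->1 5-r->5
step 4: apply R2 at {0↦1, 1↦5}  → |V|=2 |E|=1  E = 0-r->1
final graph: no rule applies after step 4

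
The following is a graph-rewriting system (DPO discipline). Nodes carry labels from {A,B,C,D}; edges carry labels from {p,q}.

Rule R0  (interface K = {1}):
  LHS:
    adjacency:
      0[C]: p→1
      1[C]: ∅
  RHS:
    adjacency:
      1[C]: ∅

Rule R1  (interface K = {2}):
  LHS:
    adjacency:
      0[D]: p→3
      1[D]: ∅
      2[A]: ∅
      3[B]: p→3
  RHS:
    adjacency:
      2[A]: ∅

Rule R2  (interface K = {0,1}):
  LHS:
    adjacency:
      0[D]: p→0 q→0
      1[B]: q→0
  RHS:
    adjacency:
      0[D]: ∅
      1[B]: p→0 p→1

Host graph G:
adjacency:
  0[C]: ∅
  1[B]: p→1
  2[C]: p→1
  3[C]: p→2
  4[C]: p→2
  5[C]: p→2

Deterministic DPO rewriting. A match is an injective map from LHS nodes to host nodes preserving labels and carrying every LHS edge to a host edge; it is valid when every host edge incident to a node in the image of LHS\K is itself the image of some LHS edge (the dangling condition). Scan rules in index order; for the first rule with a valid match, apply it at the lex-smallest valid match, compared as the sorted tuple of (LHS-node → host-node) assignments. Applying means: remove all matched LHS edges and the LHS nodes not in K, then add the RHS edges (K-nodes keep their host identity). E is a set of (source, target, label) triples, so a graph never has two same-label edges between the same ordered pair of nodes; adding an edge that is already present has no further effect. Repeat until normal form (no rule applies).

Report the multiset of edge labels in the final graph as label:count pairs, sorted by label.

Answer: p:2

Derivation:
[0] host  ⇒  6 nodes, 5 edges  {1-p->1 2-p->1 3-p->2 4-p->2 5-p->2}
[1] R0 @ {0↦3, 1↦2}  ⇒  5 nodes, 4 edges  {1-p->1 2-p->1 4-p->2 5-p->2}
[2] R0 @ {0↦4, 1↦2}  ⇒  4 nodes, 3 edges  {1-p->1 2-p->1 5-p->2}
[3] R0 @ {0↦5, 1↦2}  ⇒  3 nodes, 2 edges  {1-p->1 2-p->1}
normal form: no rule applies after step 3
NF edges: [(1, 1, 'p'), (2, 1, 'p')]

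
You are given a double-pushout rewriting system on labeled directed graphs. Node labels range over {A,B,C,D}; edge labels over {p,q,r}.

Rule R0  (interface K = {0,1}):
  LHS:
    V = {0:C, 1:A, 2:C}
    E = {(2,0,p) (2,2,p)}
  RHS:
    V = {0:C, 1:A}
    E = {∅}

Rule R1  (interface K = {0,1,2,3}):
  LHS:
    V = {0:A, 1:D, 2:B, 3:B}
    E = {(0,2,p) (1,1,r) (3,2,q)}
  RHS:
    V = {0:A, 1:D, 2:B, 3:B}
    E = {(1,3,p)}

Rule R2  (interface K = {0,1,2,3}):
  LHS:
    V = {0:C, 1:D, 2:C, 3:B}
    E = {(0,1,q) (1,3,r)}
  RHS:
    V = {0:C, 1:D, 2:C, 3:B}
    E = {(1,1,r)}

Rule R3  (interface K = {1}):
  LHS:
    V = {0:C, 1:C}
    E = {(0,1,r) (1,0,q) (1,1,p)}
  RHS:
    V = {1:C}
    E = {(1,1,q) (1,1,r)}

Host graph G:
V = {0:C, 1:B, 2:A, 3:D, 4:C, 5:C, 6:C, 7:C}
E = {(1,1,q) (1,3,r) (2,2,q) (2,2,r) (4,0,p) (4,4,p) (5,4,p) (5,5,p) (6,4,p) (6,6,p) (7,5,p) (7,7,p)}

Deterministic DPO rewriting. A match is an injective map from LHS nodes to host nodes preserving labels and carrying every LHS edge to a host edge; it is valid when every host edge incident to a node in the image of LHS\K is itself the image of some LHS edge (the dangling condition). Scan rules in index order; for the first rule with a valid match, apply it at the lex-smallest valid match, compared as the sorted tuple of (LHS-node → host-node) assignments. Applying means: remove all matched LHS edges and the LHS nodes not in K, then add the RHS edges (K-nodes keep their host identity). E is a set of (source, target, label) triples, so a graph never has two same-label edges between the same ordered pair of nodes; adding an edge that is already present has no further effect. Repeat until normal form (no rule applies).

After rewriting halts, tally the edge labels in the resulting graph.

initial: |V|=8 |E|=12  E = 1-q->1 1-r->3 2-q->2 2-r->2 4-p->0 4-p->4 5-p->4 5-p->5 6-p->4 6-p->6 7-p->5 7-p->7
step 1: apply R0 at {0↦4, 1↦2, 2↦6}  → |V|=7 |E|=10  E = 1-q->1 1-r->3 2-q->2 2-r->2 4-p->0 4-p->4 5-p->4 5-p->5 7-p->5 7-p->7
step 2: apply R0 at {0↦5, 1↦2, 2↦7}  → |V|=6 |E|=8  E = 1-q->1 1-r->3 2-q->2 2-r->2 4-p->0 4-p->4 5-p->4 5-p->5
step 3: apply R0 at {0↦4, 1↦2, 2↦5}  → |V|=5 |E|=6  E = 1-q->1 1-r->3 2-q->2 2-r->2 4-p->0 4-p->4
step 4: apply R0 at {0↦0, 1↦2, 2↦4}  → |V|=4 |E|=4  E = 1-q->1 1-r->3 2-q->2 2-r->2
final graph: no rule applies after step 4
NF edges: [(1, 1, 'q'), (1, 3, 'r'), (2, 2, 'q'), (2, 2, 'r')]

Answer: q:2 r:2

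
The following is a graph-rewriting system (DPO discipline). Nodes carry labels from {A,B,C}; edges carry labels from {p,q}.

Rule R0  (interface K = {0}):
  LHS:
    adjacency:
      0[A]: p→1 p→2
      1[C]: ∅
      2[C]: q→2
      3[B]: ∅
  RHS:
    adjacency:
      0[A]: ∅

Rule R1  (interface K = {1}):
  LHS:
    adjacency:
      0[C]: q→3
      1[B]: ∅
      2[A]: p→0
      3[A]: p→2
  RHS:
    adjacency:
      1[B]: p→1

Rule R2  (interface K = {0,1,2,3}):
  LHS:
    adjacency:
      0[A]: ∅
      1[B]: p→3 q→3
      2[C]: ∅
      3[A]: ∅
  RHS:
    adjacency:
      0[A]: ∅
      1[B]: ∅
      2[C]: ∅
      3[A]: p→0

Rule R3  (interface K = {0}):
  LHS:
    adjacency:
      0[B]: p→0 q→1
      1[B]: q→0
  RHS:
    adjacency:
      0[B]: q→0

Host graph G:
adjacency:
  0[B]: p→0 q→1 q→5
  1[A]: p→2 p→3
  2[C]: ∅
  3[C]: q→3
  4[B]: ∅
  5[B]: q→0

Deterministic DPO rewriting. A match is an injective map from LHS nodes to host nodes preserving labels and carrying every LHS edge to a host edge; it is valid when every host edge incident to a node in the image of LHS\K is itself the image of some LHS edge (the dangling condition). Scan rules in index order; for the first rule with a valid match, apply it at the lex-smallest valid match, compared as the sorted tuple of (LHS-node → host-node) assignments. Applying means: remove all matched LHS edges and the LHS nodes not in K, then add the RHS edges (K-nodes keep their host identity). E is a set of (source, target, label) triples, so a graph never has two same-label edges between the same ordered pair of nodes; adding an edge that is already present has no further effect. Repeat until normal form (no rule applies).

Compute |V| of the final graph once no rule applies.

initial: |V|=6 |E|=7  E = 0-p->0 0-q->1 0-q->5 1-p->2 1-p->3 3-q->3 5-q->0
step 1: apply R0 at {0↦1, 1↦2, 2↦3, 3↦4}  → |V|=3 |E|=4  E = 0-p->0 0-q->1 0-q->5 5-q->0
step 2: apply R3 at {0↦0, 1↦5}  → |V|=2 |E|=2  E = 0-q->0 0-q->1
normal form: no rule applies after step 2
NF nodes: {0:B, 1:A}

Answer: 2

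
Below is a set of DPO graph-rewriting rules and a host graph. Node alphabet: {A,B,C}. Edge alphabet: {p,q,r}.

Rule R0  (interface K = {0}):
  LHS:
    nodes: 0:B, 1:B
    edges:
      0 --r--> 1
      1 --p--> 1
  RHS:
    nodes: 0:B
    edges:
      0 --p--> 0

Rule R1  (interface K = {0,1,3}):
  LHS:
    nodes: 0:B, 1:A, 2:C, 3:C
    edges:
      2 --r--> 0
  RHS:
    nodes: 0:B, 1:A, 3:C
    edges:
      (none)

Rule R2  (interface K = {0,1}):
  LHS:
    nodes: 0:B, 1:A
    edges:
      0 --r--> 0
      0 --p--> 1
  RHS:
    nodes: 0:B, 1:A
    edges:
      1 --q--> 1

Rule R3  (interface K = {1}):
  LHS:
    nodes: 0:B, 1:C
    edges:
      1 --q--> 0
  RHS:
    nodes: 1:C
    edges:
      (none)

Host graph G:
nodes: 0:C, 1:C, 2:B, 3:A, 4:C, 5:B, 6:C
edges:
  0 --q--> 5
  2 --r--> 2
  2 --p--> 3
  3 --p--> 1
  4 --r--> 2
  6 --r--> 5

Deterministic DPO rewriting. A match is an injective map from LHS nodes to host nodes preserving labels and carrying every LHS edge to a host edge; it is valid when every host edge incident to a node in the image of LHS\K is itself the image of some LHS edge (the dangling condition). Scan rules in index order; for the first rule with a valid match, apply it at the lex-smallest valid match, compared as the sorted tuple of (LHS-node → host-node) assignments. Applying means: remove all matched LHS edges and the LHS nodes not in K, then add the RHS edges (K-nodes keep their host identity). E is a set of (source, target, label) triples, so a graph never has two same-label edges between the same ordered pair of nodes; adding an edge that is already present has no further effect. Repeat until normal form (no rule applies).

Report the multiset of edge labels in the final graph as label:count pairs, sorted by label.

Answer: p:1 q:1

Derivation:
initial: |V|=7 |E|=6  E = 0-q->5 2-r->2 2-p->3 3-p->1 4-r->2 6-r->5
step 1: apply R1 at {0↦2, 1↦3, 2↦4, 3↦0}  → |V|=6 |E|=5  E = 0-q->5 2-r->2 2-p->3 3-p->1 6-r->5
step 2: apply R1 at {0↦5, 1↦3, 2↦6, 3↦0}  → |V|=5 |E|=4  E = 0-q->5 2-r->2 2-p->3 3-p->1
step 3: apply R2 at {0↦2, 1↦3}  → |V|=5 |E|=3  E = 0-q->5 3-p->1 3-q->3
step 4: apply R3 at {0↦5, 1↦0}  → |V|=4 |E|=2  E = 3-p->1 3-q->3
halt: no rule applies after step 4
NF edges: [(3, 1, 'p'), (3, 3, 'q')]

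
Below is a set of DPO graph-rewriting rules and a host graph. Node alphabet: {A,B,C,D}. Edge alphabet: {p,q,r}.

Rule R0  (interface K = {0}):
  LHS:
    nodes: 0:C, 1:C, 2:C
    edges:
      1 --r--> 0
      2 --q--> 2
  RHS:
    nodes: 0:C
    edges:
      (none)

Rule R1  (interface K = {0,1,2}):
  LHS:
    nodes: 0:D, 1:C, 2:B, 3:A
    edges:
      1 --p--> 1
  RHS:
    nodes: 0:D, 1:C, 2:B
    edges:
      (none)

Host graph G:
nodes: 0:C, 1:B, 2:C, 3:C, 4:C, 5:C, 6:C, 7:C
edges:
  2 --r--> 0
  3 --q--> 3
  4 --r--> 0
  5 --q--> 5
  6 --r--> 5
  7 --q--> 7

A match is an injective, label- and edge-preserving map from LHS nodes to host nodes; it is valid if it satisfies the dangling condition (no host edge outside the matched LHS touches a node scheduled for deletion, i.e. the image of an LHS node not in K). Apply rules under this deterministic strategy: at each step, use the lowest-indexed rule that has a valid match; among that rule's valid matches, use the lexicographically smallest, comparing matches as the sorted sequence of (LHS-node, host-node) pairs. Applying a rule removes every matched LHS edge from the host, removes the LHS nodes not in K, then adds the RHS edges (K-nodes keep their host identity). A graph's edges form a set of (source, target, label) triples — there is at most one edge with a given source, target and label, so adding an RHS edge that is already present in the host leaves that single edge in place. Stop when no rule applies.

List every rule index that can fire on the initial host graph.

R0: 6 valid matches — {0↦0, 1↦2, 2↦3}, {0↦0, 1↦2, 2↦7}, {0↦0, 1↦4, 2↦3} (+3 more)
R1: no valid match — LHS pattern not found

Answer: [R0]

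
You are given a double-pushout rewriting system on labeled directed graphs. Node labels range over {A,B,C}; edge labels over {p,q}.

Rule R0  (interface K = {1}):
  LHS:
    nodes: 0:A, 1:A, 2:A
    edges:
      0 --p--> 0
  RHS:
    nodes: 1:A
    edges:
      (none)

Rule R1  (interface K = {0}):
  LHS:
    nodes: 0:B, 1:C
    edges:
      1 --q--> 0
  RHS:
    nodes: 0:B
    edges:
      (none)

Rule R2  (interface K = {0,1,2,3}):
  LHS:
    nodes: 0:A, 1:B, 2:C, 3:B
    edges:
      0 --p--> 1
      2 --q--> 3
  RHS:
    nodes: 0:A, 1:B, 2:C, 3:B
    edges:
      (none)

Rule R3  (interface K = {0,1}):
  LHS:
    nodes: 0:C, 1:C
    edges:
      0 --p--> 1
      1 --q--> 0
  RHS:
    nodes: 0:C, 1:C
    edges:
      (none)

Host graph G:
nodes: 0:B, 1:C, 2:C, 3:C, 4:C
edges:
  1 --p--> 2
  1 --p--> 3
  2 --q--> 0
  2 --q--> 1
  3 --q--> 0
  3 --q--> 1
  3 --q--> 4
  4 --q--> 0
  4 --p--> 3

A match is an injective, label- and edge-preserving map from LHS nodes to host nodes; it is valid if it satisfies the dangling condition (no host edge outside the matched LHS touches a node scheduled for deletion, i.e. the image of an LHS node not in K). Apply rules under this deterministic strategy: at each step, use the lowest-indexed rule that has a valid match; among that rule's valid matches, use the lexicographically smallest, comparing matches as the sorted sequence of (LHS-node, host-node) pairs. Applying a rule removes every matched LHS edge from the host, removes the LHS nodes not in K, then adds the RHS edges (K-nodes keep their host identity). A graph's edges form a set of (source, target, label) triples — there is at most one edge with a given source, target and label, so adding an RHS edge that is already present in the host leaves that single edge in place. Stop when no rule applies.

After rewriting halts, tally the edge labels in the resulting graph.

Answer: (no edges)

Steps:
[0] host  ⇒  5 nodes, 9 edges  {1-p->2 1-p->3 2-q->0 2-q->1 3-q->0 3-q->1 3-q->4 4-q->0 4-p->3}
[1] R3 @ {0↦1, 1↦2}  ⇒  5 nodes, 7 edges  {1-p->3 2-q->0 3-q->0 3-q->1 3-q->4 4-q->0 4-p->3}
[2] R1 @ {0↦0, 1↦2}  ⇒  4 nodes, 6 edges  {1-p->3 3-q->0 3-q->1 3-q->4 4-q->0 4-p->3}
[3] R3 @ {0↦1, 1↦3}  ⇒  4 nodes, 4 edges  {3-q->0 3-q->4 4-q->0 4-p->3}
[4] R3 @ {0↦4, 1↦3}  ⇒  4 nodes, 2 edges  {3-q->0 4-q->0}
[5] R1 @ {0↦0, 1↦3}  ⇒  3 nodes, 1 edges  {4-q->0}
[6] R1 @ {0↦0, 1↦4}  ⇒  2 nodes, 0 edges  {∅}
halt: no rule applies after step 6
NF edges: []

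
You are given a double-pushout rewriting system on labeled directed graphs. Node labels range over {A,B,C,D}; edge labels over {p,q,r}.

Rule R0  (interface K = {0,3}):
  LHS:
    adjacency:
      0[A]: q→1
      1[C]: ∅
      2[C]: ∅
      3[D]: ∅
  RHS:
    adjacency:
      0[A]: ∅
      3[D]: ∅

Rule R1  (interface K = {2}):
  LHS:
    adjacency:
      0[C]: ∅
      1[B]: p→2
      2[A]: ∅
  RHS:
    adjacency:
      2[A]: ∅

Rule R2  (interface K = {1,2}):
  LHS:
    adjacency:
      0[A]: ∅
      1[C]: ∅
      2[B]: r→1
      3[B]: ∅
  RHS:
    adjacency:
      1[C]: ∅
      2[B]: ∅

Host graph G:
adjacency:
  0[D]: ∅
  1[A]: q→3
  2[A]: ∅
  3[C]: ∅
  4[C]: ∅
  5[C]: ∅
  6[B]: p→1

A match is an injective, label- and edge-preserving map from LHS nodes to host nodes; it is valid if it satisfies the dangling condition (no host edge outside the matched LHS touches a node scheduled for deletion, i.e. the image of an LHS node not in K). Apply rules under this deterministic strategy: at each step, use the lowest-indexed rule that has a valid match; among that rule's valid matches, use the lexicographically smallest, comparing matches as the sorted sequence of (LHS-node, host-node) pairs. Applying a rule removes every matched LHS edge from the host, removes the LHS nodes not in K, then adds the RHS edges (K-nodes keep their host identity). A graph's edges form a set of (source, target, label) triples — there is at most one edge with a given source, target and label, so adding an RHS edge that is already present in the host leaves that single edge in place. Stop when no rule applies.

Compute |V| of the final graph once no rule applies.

Answer: 3

Rewrite trace:
start.  V:7 E:2  edges: 1-q->3 6-p->1
1. fire R0 via {0↦1, 1↦3, 2↦4, 3↦0}  →  V:5 E:1  edges: 6-p->1
2. fire R1 via {0↦5, 1↦6, 2↦1}  →  V:3 E:0  edges: ∅
final graph: no rule applies after step 2
NF nodes: {0:D, 1:A, 2:A}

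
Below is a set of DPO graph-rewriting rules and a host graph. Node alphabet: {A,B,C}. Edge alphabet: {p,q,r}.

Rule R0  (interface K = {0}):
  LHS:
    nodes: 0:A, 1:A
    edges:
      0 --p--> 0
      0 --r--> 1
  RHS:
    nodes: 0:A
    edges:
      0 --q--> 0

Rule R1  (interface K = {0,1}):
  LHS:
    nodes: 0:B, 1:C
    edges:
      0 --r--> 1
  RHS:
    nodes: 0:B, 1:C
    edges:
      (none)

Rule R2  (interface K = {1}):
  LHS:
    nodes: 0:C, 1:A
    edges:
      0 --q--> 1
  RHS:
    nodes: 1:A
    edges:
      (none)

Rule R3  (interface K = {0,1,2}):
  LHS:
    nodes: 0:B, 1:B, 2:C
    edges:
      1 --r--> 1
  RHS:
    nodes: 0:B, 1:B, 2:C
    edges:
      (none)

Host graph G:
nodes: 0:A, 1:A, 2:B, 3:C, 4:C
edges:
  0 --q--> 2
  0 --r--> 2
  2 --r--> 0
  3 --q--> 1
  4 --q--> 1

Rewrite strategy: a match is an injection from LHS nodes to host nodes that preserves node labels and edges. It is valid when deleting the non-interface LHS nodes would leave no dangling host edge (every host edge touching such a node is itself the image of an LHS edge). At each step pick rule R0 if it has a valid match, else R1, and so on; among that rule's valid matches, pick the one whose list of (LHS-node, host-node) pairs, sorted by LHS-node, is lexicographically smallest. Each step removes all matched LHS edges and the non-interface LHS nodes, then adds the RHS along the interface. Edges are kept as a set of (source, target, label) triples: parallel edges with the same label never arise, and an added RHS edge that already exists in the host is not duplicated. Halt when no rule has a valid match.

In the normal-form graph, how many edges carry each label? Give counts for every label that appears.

Answer: q:1 r:2

Rewrite trace:
start.  V:5 E:5  edges: 0-q->2 0-r->2 2-r->0 3-q->1 4-q->1
1. fire R2 via {0↦3, 1↦1}  →  V:4 E:4  edges: 0-q->2 0-r->2 2-r->0 4-q->1
2. fire R2 via {0↦4, 1↦1}  →  V:3 E:3  edges: 0-q->2 0-r->2 2-r->0
final graph: no rule applies after step 2
NF edges: [(0, 2, 'q'), (0, 2, 'r'), (2, 0, 'r')]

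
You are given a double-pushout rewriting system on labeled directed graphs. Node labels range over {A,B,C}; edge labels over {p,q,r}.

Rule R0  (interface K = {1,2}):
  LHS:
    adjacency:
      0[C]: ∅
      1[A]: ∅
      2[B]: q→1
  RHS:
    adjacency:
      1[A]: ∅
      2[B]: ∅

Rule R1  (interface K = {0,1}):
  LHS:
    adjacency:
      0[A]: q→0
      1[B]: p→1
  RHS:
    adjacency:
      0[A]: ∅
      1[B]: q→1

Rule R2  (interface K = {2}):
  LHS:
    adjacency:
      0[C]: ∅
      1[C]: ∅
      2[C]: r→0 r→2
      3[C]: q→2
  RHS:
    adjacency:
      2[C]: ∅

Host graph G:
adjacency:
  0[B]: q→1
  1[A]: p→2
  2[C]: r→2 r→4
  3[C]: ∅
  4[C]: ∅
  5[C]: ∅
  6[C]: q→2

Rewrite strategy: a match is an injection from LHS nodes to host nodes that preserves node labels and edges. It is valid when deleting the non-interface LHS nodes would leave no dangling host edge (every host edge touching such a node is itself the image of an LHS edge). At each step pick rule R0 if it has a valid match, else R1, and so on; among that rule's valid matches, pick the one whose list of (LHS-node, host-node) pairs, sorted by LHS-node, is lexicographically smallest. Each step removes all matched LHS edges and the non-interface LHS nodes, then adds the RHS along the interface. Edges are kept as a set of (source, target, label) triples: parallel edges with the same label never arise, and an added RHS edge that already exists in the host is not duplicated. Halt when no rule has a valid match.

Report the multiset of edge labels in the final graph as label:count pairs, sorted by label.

Answer: p:1

Rewrite trace:
[0] host  ⇒  7 nodes, 5 edges  {0-q->1 1-p->2 2-r->2 2-r->4 6-q->2}
[1] R0 @ {0↦3, 1↦1, 2↦0}  ⇒  6 nodes, 4 edges  {1-p->2 2-r->2 2-r->4 6-q->2}
[2] R2 @ {0↦4, 1↦5, 2↦2, 3↦6}  ⇒  3 nodes, 1 edges  {1-p->2}
normal form: no rule applies after step 2
NF edges: [(1, 2, 'p')]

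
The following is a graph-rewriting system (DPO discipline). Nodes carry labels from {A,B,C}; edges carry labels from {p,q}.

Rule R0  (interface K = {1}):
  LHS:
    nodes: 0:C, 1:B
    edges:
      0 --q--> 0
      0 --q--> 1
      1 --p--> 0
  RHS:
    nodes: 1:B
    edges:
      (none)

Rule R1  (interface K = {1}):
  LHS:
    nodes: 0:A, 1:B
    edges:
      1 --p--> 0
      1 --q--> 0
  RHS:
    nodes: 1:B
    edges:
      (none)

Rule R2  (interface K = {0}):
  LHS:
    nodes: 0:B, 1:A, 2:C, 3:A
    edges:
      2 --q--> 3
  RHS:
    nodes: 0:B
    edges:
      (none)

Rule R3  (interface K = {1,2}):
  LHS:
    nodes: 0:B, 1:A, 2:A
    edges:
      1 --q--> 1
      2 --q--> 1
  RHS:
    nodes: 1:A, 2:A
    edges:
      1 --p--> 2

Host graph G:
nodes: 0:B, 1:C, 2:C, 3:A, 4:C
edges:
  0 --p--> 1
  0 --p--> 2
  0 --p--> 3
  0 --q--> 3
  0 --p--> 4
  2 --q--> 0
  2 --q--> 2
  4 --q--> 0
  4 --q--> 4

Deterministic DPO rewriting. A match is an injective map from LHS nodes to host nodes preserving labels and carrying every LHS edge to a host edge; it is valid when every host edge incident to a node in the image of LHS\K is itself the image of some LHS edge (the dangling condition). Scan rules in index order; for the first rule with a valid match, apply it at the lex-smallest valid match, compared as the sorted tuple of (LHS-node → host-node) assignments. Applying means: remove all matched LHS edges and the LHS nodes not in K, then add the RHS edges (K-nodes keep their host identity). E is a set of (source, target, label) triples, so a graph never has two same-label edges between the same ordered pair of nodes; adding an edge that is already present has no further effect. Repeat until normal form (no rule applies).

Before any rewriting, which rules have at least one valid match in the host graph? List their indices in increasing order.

R0: 2 valid matches — {0↦2, 1↦0}, {0↦4, 1↦0}
R1: 1 valid match — {0↦3, 1↦0}
R2: no valid match — LHS pattern not found
R3: no valid match — LHS pattern not found

Answer: [R0,R1]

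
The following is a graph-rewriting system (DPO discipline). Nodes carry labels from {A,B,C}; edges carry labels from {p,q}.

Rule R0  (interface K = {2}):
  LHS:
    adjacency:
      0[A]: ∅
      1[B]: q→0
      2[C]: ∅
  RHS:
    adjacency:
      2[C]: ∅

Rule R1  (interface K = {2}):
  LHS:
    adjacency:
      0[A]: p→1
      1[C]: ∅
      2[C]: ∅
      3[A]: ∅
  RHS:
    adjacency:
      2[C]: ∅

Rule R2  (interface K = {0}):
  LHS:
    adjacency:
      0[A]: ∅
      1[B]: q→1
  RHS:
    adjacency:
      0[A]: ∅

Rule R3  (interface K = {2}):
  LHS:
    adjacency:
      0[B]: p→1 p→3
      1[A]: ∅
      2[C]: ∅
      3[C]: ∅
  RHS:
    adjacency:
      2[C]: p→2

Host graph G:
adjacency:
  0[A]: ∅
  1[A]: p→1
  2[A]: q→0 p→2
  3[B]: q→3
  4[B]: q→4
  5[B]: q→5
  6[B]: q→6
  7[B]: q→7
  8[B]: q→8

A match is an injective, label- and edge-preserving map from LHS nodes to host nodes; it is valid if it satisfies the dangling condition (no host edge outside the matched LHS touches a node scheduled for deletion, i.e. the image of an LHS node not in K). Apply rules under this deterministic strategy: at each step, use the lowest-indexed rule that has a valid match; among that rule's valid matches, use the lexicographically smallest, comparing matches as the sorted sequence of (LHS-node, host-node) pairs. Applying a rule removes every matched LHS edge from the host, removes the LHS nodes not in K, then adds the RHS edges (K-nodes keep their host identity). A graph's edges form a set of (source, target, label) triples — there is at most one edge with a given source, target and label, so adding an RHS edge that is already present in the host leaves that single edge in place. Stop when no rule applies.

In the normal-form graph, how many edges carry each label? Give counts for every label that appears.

Answer: p:2 q:1

Rewrite trace:
start.  V:9 E:9  edges: 1-p->1 2-q->0 2-p->2 3-q->3 4-q->4 5-q->5 6-q->6 7-q->7 8-q->8
1. fire R2 via {0↦0, 1↦3}  →  V:8 E:8  edges: 1-p->1 2-q->0 2-p->2 4-q->4 5-q->5 6-q->6 7-q->7 8-q->8
2. fire R2 via {0↦0, 1↦4}  →  V:7 E:7  edges: 1-p->1 2-q->0 2-p->2 5-q->5 6-q->6 7-q->7 8-q->8
3. fire R2 via {0↦0, 1↦5}  →  V:6 E:6  edges: 1-p->1 2-q->0 2-p->2 6-q->6 7-q->7 8-q->8
4. fire R2 via {0↦0, 1↦6}  →  V:5 E:5  edges: 1-p->1 2-q->0 2-p->2 7-q->7 8-q->8
5. fire R2 via {0↦0, 1↦7}  →  V:4 E:4  edges: 1-p->1 2-q->0 2-p->2 8-q->8
6. fire R2 via {0↦0, 1↦8}  →  V:3 E:3  edges: 1-p->1 2-q->0 2-p->2
halt: no rule applies after step 6
NF edges: [(1, 1, 'p'), (2, 0, 'q'), (2, 2, 'p')]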